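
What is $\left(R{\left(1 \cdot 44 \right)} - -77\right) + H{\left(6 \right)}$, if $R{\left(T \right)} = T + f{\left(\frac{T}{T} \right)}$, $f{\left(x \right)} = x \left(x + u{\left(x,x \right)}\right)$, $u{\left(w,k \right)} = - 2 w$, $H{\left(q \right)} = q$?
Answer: $126$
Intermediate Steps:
$f{\left(x \right)} = - x^{2}$ ($f{\left(x \right)} = x \left(x - 2 x\right) = x \left(- x\right) = - x^{2}$)
$R{\left(T \right)} = -1 + T$ ($R{\left(T \right)} = T - \left(\frac{T}{T}\right)^{2} = T - 1^{2} = T - 1 = -1 + T$)
$\left(R{\left(1 \cdot 44 \right)} - -77\right) + H{\left(6 \right)} = \left(\left(-1 + 1 \cdot 44\right) - -77\right) + 6 = \left(\left(-1 + 44\right) + \left(150 - 73\right)\right) + 6 = \left(43 + 77\right) + 6 = 120 + 6 = 126$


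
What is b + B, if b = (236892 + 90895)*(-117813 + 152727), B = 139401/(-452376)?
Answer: 575239075688463/50264 ≈ 1.1444e+10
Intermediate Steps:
B = -15489/50264 (B = 139401*(-1/452376) = -15489/50264 ≈ -0.30815)
b = 11444355318 (b = 327787*34914 = 11444355318)
b + B = 11444355318 - 15489/50264 = 575239075688463/50264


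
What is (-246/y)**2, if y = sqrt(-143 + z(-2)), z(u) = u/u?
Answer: -30258/71 ≈ -426.17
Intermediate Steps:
z(u) = 1
y = I*sqrt(142) (y = sqrt(-143 + 1) = sqrt(-142) = I*sqrt(142) ≈ 11.916*I)
(-246/y)**2 = (-246*(-I*sqrt(142)/142))**2 = (-(-123)*I*sqrt(142)/71)**2 = (123*I*sqrt(142)/71)**2 = -30258/71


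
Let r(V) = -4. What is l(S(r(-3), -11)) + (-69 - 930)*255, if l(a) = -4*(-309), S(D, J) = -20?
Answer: -253509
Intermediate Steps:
l(a) = 1236
l(S(r(-3), -11)) + (-69 - 930)*255 = 1236 + (-69 - 930)*255 = 1236 - 999*255 = 1236 - 254745 = -253509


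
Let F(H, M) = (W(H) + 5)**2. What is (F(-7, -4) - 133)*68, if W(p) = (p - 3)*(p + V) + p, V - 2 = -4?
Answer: 517548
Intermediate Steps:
V = -2 (V = 2 - 4 = -2)
W(p) = p + (-3 + p)*(-2 + p) (W(p) = (p - 3)*(p - 2) + p = (-3 + p)*(-2 + p) + p = p + (-3 + p)*(-2 + p))
F(H, M) = (11 + H**2 - 4*H)**2 (F(H, M) = ((6 + H**2 - 4*H) + 5)**2 = (11 + H**2 - 4*H)**2)
(F(-7, -4) - 133)*68 = ((11 + (-7)**2 - 4*(-7))**2 - 133)*68 = ((11 + 49 + 28)**2 - 133)*68 = (88**2 - 133)*68 = (7744 - 133)*68 = 7611*68 = 517548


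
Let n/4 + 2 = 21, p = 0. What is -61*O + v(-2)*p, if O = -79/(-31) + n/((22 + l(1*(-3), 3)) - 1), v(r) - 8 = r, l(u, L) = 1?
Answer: -124867/341 ≈ -366.18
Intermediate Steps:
v(r) = 8 + r
n = 76 (n = -8 + 4*21 = -8 + 84 = 76)
O = 2047/341 (O = -79/(-31) + 76/((22 + 1) - 1) = -79*(-1/31) + 76/(23 - 1) = 79/31 + 76/22 = 79/31 + 76*(1/22) = 79/31 + 38/11 = 2047/341 ≈ 6.0029)
-61*O + v(-2)*p = -61*2047/341 + (8 - 2)*0 = -124867/341 + 6*0 = -124867/341 + 0 = -124867/341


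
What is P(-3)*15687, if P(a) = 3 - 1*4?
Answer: -15687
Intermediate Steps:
P(a) = -1 (P(a) = 3 - 4 = -1)
P(-3)*15687 = -1*15687 = -15687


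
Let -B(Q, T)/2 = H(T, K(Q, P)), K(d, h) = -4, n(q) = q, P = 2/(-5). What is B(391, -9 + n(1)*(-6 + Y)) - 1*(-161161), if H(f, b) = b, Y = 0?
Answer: 161169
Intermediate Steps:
P = -2/5 (P = 2*(-1/5) = -2/5 ≈ -0.40000)
B(Q, T) = 8 (B(Q, T) = -2*(-4) = 8)
B(391, -9 + n(1)*(-6 + Y)) - 1*(-161161) = 8 - 1*(-161161) = 8 + 161161 = 161169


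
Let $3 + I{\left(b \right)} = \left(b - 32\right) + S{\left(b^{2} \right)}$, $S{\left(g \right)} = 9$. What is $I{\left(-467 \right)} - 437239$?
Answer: $-437732$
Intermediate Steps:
$I{\left(b \right)} = -26 + b$ ($I{\left(b \right)} = -3 + \left(\left(b - 32\right) + 9\right) = -3 + \left(\left(-32 + b\right) + 9\right) = -3 + \left(-23 + b\right) = -26 + b$)
$I{\left(-467 \right)} - 437239 = \left(-26 - 467\right) - 437239 = -493 - 437239 = -437732$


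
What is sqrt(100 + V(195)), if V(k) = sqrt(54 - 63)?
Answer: sqrt(100 + 3*I) ≈ 10.001 + 0.15*I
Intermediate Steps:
V(k) = 3*I (V(k) = sqrt(-9) = 3*I)
sqrt(100 + V(195)) = sqrt(100 + 3*I)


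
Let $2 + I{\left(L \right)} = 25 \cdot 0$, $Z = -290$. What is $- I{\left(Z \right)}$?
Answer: $2$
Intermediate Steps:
$I{\left(L \right)} = -2$ ($I{\left(L \right)} = -2 + 25 \cdot 0 = -2 + 0 = -2$)
$- I{\left(Z \right)} = \left(-1\right) \left(-2\right) = 2$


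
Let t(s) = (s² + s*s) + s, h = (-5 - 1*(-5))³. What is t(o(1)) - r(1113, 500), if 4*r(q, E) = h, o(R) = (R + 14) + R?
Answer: 528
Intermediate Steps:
o(R) = 14 + 2*R (o(R) = (14 + R) + R = 14 + 2*R)
h = 0 (h = (-5 + 5)³ = 0³ = 0)
r(q, E) = 0 (r(q, E) = (¼)*0 = 0)
t(s) = s + 2*s² (t(s) = (s² + s²) + s = 2*s² + s = s + 2*s²)
t(o(1)) - r(1113, 500) = (14 + 2*1)*(1 + 2*(14 + 2*1)) - 1*0 = (14 + 2)*(1 + 2*(14 + 2)) + 0 = 16*(1 + 2*16) + 0 = 16*(1 + 32) + 0 = 16*33 + 0 = 528 + 0 = 528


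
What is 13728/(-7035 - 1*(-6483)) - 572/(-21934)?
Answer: -569686/22931 ≈ -24.843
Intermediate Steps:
13728/(-7035 - 1*(-6483)) - 572/(-21934) = 13728/(-7035 + 6483) - 572*(-1/21934) = 13728/(-552) + 26/997 = 13728*(-1/552) + 26/997 = -572/23 + 26/997 = -569686/22931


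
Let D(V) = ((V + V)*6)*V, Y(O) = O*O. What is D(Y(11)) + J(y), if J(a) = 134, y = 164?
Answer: 175826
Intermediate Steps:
Y(O) = O²
D(V) = 12*V² (D(V) = ((2*V)*6)*V = (12*V)*V = 12*V²)
D(Y(11)) + J(y) = 12*(11²)² + 134 = 12*121² + 134 = 12*14641 + 134 = 175692 + 134 = 175826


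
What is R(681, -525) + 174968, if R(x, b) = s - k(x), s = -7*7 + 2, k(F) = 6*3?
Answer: 174903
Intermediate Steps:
k(F) = 18
s = -47 (s = -49 + 2 = -47)
R(x, b) = -65 (R(x, b) = -47 - 1*18 = -47 - 18 = -65)
R(681, -525) + 174968 = -65 + 174968 = 174903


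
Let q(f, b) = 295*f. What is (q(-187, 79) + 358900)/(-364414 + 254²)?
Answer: -101245/99966 ≈ -1.0128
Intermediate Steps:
(q(-187, 79) + 358900)/(-364414 + 254²) = (295*(-187) + 358900)/(-364414 + 254²) = (-55165 + 358900)/(-364414 + 64516) = 303735/(-299898) = 303735*(-1/299898) = -101245/99966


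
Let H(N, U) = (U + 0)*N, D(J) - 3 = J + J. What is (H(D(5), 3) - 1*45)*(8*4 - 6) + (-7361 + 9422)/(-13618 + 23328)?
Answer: -1512699/9710 ≈ -155.79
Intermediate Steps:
D(J) = 3 + 2*J (D(J) = 3 + (J + J) = 3 + 2*J)
H(N, U) = N*U (H(N, U) = U*N = N*U)
(H(D(5), 3) - 1*45)*(8*4 - 6) + (-7361 + 9422)/(-13618 + 23328) = ((3 + 2*5)*3 - 1*45)*(8*4 - 6) + (-7361 + 9422)/(-13618 + 23328) = ((3 + 10)*3 - 45)*(32 - 6) + 2061/9710 = (13*3 - 45)*26 + 2061*(1/9710) = (39 - 45)*26 + 2061/9710 = -6*26 + 2061/9710 = -156 + 2061/9710 = -1512699/9710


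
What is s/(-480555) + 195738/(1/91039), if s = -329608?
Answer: 8563390040128618/480555 ≈ 1.7820e+10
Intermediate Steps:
s/(-480555) + 195738/(1/91039) = -329608/(-480555) + 195738/(1/91039) = -329608*(-1/480555) + 195738/(1/91039) = 329608/480555 + 195738*91039 = 329608/480555 + 17819791782 = 8563390040128618/480555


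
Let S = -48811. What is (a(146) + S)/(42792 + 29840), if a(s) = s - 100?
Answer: -48765/72632 ≈ -0.67140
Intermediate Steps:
a(s) = -100 + s
(a(146) + S)/(42792 + 29840) = ((-100 + 146) - 48811)/(42792 + 29840) = (46 - 48811)/72632 = -48765*1/72632 = -48765/72632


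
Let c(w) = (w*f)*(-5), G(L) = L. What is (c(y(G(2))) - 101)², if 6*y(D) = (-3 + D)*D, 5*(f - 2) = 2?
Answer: 9409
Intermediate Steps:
f = 12/5 (f = 2 + (⅕)*2 = 2 + ⅖ = 12/5 ≈ 2.4000)
y(D) = D*(-3 + D)/6 (y(D) = ((-3 + D)*D)/6 = (D*(-3 + D))/6 = D*(-3 + D)/6)
c(w) = -12*w (c(w) = (w*(12/5))*(-5) = (12*w/5)*(-5) = -12*w)
(c(y(G(2))) - 101)² = (-2*2*(-3 + 2) - 101)² = (-2*2*(-1) - 101)² = (-12*(-⅓) - 101)² = (4 - 101)² = (-97)² = 9409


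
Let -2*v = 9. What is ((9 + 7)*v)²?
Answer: 5184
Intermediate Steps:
v = -9/2 (v = -½*9 = -9/2 ≈ -4.5000)
((9 + 7)*v)² = ((9 + 7)*(-9/2))² = (16*(-9/2))² = (-72)² = 5184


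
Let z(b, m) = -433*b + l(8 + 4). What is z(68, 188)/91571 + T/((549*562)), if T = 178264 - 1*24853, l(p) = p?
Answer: 1655702755/9417711066 ≈ 0.17581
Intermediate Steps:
T = 153411 (T = 178264 - 24853 = 153411)
z(b, m) = 12 - 433*b (z(b, m) = -433*b + (8 + 4) = -433*b + 12 = 12 - 433*b)
z(68, 188)/91571 + T/((549*562)) = (12 - 433*68)/91571 + 153411/((549*562)) = (12 - 29444)*(1/91571) + 153411/308538 = -29432*1/91571 + 153411*(1/308538) = -29432/91571 + 51137/102846 = 1655702755/9417711066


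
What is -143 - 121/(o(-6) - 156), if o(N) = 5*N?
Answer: -26477/186 ≈ -142.35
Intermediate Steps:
-143 - 121/(o(-6) - 156) = -143 - 121/(5*(-6) - 156) = -143 - 121/(-30 - 156) = -143 - 121/(-186) = -143 - 121*(-1/186) = -143 + 121/186 = -26477/186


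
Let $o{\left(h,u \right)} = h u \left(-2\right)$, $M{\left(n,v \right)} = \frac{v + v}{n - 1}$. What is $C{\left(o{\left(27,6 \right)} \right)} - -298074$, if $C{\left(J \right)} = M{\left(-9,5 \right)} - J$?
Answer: $298397$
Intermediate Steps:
$M{\left(n,v \right)} = \frac{2 v}{-1 + n}$
$o{\left(h,u \right)} = - 2 h u$
$C{\left(J \right)} = -1 - J$ ($C{\left(J \right)} = 2 \cdot 5 \frac{1}{-1 - 9} - J = 2 \cdot 5 \frac{1}{-10} - J = 2 \cdot 5 \left(- \frac{1}{10}\right) - J = -1 - J$)
$C{\left(o{\left(27,6 \right)} \right)} - -298074 = \left(-1 - \left(-2\right) 27 \cdot 6\right) - -298074 = \left(-1 - -324\right) + 298074 = \left(-1 + 324\right) + 298074 = 323 + 298074 = 298397$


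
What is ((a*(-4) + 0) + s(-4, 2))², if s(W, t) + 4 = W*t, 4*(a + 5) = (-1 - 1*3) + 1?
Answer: 121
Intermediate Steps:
a = -23/4 (a = -5 + ((-1 - 1*3) + 1)/4 = -5 + ((-1 - 3) + 1)/4 = -5 + (-4 + 1)/4 = -5 + (¼)*(-3) = -5 - ¾ = -23/4 ≈ -5.7500)
s(W, t) = -4 + W*t
((a*(-4) + 0) + s(-4, 2))² = ((-23/4*(-4) + 0) + (-4 - 4*2))² = ((23 + 0) + (-4 - 8))² = (23 - 12)² = 11² = 121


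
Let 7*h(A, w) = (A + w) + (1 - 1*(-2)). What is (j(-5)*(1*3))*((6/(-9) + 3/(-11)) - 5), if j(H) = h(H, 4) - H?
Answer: -1036/11 ≈ -94.182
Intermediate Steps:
h(A, w) = 3/7 + A/7 + w/7 (h(A, w) = ((A + w) + (1 - 1*(-2)))/7 = ((A + w) + (1 + 2))/7 = ((A + w) + 3)/7 = (3 + A + w)/7 = 3/7 + A/7 + w/7)
j(H) = 1 - 6*H/7 (j(H) = (3/7 + H/7 + (1/7)*4) - H = (3/7 + H/7 + 4/7) - H = (1 + H/7) - H = 1 - 6*H/7)
(j(-5)*(1*3))*((6/(-9) + 3/(-11)) - 5) = ((1 - 6/7*(-5))*(1*3))*((6/(-9) + 3/(-11)) - 5) = ((1 + 30/7)*3)*((6*(-1/9) + 3*(-1/11)) - 5) = ((37/7)*3)*((-2/3 - 3/11) - 5) = 111*(-31/33 - 5)/7 = (111/7)*(-196/33) = -1036/11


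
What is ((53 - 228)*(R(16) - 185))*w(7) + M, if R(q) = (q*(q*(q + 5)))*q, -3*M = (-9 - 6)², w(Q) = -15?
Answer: 225306300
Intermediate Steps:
M = -75 (M = -(-9 - 6)²/3 = -⅓*(-15)² = -⅓*225 = -75)
R(q) = q³*(5 + q) (R(q) = (q*(q*(5 + q)))*q = (q²*(5 + q))*q = q³*(5 + q))
((53 - 228)*(R(16) - 185))*w(7) + M = ((53 - 228)*(16³*(5 + 16) - 185))*(-15) - 75 = -175*(4096*21 - 185)*(-15) - 75 = -175*(86016 - 185)*(-15) - 75 = -175*85831*(-15) - 75 = -15020425*(-15) - 75 = 225306375 - 75 = 225306300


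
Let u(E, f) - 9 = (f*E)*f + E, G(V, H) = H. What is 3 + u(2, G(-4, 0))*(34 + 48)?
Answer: 905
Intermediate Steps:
u(E, f) = 9 + E + E*f² (u(E, f) = 9 + ((f*E)*f + E) = 9 + ((E*f)*f + E) = 9 + (E*f² + E) = 9 + (E + E*f²) = 9 + E + E*f²)
3 + u(2, G(-4, 0))*(34 + 48) = 3 + (9 + 2 + 2*0²)*(34 + 48) = 3 + (9 + 2 + 2*0)*82 = 3 + (9 + 2 + 0)*82 = 3 + 11*82 = 3 + 902 = 905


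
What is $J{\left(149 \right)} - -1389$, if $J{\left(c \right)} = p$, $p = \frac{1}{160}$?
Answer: $\frac{222241}{160} \approx 1389.0$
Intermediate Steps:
$p = \frac{1}{160} \approx 0.00625$
$J{\left(c \right)} = \frac{1}{160}$
$J{\left(149 \right)} - -1389 = \frac{1}{160} - -1389 = \frac{1}{160} + 1389 = \frac{222241}{160}$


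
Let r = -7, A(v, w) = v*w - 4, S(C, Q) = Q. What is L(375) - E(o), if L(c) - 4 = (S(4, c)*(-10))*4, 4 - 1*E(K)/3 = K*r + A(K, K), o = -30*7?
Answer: 121690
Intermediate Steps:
A(v, w) = -4 + v*w
o = -210
E(K) = 24 - 3*K² + 21*K (E(K) = 12 - 3*(K*(-7) + (-4 + K*K)) = 12 - 3*(-7*K + (-4 + K²)) = 12 - 3*(-4 + K² - 7*K) = 12 + (12 - 3*K² + 21*K) = 24 - 3*K² + 21*K)
L(c) = 4 - 40*c (L(c) = 4 + (c*(-10))*4 = 4 - 10*c*4 = 4 - 40*c)
L(375) - E(o) = (4 - 40*375) - (24 - 3*(-210)² + 21*(-210)) = (4 - 15000) - (24 - 3*44100 - 4410) = -14996 - (24 - 132300 - 4410) = -14996 - 1*(-136686) = -14996 + 136686 = 121690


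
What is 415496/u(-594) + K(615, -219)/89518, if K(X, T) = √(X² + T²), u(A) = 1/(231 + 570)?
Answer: 332812296 + 3*√47354/89518 ≈ 3.3281e+8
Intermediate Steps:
u(A) = 1/801
K(X, T) = √(T² + X²)
415496/u(-594) + K(615, -219)/89518 = 415496/(1/801) + √((-219)² + 615²)/89518 = 415496*801 + √(47961 + 378225)*(1/89518) = 332812296 + √426186*(1/89518) = 332812296 + (3*√47354)*(1/89518) = 332812296 + 3*√47354/89518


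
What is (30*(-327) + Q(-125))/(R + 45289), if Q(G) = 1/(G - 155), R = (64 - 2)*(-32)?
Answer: -2746801/12125400 ≈ -0.22653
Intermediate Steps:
R = -1984 (R = 62*(-32) = -1984)
Q(G) = 1/(-155 + G)
(30*(-327) + Q(-125))/(R + 45289) = (30*(-327) + 1/(-155 - 125))/(-1984 + 45289) = (-9810 + 1/(-280))/43305 = (-9810 - 1/280)*(1/43305) = -2746801/280*1/43305 = -2746801/12125400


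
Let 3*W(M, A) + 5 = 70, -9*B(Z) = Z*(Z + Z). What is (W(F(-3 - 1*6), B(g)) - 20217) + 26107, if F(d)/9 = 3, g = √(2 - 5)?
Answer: 17735/3 ≈ 5911.7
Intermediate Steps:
g = I*√3 (g = √(-3) = I*√3 ≈ 1.732*I)
F(d) = 27 (F(d) = 9*3 = 27)
B(Z) = -2*Z²/9 (B(Z) = -Z*(Z + Z)/9 = -Z*2*Z/9 = -2*Z²/9)
W(M, A) = 65/3 (W(M, A) = -5/3 + (⅓)*70 = -5/3 + 70/3 = 65/3)
(W(F(-3 - 1*6), B(g)) - 20217) + 26107 = (65/3 - 20217) + 26107 = -60586/3 + 26107 = 17735/3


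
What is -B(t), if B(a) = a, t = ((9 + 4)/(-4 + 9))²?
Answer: -169/25 ≈ -6.7600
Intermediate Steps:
t = 169/25 (t = (13/5)² = 169/25 ≈ 6.7600)
-B(t) = -1*169/25 = -169/25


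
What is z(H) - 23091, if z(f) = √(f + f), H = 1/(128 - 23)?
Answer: -23091 + √210/105 ≈ -23091.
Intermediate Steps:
H = 1/105 ≈ 0.0095238
z(f) = √2*√f (z(f) = √(2*f) = √2*√f)
z(H) - 23091 = √2*√(1/105) - 23091 = √2*(√105/105) - 23091 = √210/105 - 23091 = -23091 + √210/105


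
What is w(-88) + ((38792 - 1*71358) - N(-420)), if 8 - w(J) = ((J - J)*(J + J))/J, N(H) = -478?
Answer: -32080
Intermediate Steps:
w(J) = 8 (w(J) = 8 - (J - J)*(J + J)/J = 8 - 0*(2*J)/J = 8 - 0/J = 8 - 1*0 = 8 + 0 = 8)
w(-88) + ((38792 - 1*71358) - N(-420)) = 8 + ((38792 - 1*71358) - 1*(-478)) = 8 + ((38792 - 71358) + 478) = 8 + (-32566 + 478) = 8 - 32088 = -32080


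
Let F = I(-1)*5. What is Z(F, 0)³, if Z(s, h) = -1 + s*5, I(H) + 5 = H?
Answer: -3442951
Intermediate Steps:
I(H) = -5 + H
F = -30 (F = (-5 - 1)*5 = -6*5 = -30)
Z(s, h) = -1 + 5*s
Z(F, 0)³ = (-1 + 5*(-30))³ = (-1 - 150)³ = (-151)³ = -3442951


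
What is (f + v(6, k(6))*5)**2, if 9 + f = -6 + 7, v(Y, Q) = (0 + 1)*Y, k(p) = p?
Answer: 484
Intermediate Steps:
v(Y, Q) = Y (v(Y, Q) = 1*Y = Y)
f = -8 (f = -9 + (-6 + 7) = -9 + 1 = -8)
(f + v(6, k(6))*5)**2 = (-8 + 6*5)**2 = (-8 + 30)**2 = 22**2 = 484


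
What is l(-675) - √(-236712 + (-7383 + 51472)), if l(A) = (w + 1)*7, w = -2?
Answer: -7 - I*√192623 ≈ -7.0 - 438.89*I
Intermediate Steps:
l(A) = -7 (l(A) = (-2 + 1)*7 = -1*7 = -7)
l(-675) - √(-236712 + (-7383 + 51472)) = -7 - √(-236712 + (-7383 + 51472)) = -7 - √(-236712 + 44089) = -7 - √(-192623) = -7 - I*√192623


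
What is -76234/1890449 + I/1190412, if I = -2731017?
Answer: -1751199408347/750137724996 ≈ -2.3345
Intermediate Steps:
-76234/1890449 + I/1190412 = -76234/1890449 - 2731017/1190412 = -76234*1/1890449 - 2731017*1/1190412 = -76234/1890449 - 910339/396804 = -1751199408347/750137724996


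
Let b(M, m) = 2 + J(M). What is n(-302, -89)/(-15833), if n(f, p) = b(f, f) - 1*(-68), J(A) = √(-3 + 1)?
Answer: -70/15833 - I*√2/15833 ≈ -0.0044211 - 8.9321e-5*I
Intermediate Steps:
J(A) = I*√2 (J(A) = √(-2) = I*√2)
b(M, m) = 2 + I*√2
n(f, p) = 70 + I*√2 (n(f, p) = (2 + I*√2) - 1*(-68) = (2 + I*√2) + 68 = 70 + I*√2)
n(-302, -89)/(-15833) = (70 + I*√2)/(-15833) = (70 + I*√2)*(-1/15833) = -70/15833 - I*√2/15833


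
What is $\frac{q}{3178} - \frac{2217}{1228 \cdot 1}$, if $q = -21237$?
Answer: $- \frac{16562331}{1951292} \approx -8.4879$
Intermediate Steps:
$\frac{q}{3178} - \frac{2217}{1228 \cdot 1} = - \frac{21237}{3178} - \frac{2217}{1228 \cdot 1} = \left(-21237\right) \frac{1}{3178} - \frac{2217}{1228} = - \frac{21237}{3178} - \frac{2217}{1228} = - \frac{16562331}{1951292}$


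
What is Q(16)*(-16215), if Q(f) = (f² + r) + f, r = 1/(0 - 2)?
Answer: -8804745/2 ≈ -4.4024e+6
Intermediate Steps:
r = -½ (r = 1/(-2) = -½ ≈ -0.50000)
Q(f) = -½ + f + f² (Q(f) = (f² - ½) + f = (-½ + f²) + f = -½ + f + f²)
Q(16)*(-16215) = (-½ + 16 + 16²)*(-16215) = (-½ + 16 + 256)*(-16215) = (543/2)*(-16215) = -8804745/2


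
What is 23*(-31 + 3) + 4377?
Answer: 3733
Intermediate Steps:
23*(-31 + 3) + 4377 = 23*(-28) + 4377 = -644 + 4377 = 3733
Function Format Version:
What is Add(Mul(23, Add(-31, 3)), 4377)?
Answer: 3733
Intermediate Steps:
Add(Mul(23, Add(-31, 3)), 4377) = Add(Mul(23, -28), 4377) = Add(-644, 4377) = 3733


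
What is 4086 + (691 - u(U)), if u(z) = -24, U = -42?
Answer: 4801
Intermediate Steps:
4086 + (691 - u(U)) = 4086 + (691 - 1*(-24)) = 4086 + (691 + 24) = 4086 + 715 = 4801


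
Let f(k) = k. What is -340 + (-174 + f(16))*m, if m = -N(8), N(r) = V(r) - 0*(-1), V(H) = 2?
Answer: -24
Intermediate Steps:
N(r) = 2 (N(r) = 2 - 0*(-1) = 2 - 1*0 = 2 + 0 = 2)
m = -2 (m = -1*2 = -2)
-340 + (-174 + f(16))*m = -340 + (-174 + 16)*(-2) = -340 - 158*(-2) = -340 + 316 = -24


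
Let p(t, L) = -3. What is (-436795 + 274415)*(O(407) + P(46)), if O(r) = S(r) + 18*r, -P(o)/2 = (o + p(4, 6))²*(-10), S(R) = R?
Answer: -7260496940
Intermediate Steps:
P(o) = 20*(-3 + o)² (P(o) = -2*(o - 3)²*(-10) = -2*(-3 + o)²*(-10) = -(-20)*(-3 + o)² = 20*(-3 + o)²)
O(r) = 19*r (O(r) = r + 18*r = 19*r)
(-436795 + 274415)*(O(407) + P(46)) = (-436795 + 274415)*(19*407 + 20*(-3 + 46)²) = -162380*(7733 + 20*43²) = -162380*(7733 + 20*1849) = -162380*(7733 + 36980) = -162380*44713 = -7260496940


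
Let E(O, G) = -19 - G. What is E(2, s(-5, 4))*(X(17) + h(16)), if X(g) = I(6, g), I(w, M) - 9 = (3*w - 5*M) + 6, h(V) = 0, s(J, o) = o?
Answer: 1196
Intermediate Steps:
I(w, M) = 15 - 5*M + 3*w (I(w, M) = 9 + ((3*w - 5*M) + 6) = 9 + ((-5*M + 3*w) + 6) = 9 + (6 - 5*M + 3*w) = 15 - 5*M + 3*w)
X(g) = 33 - 5*g (X(g) = 15 - 5*g + 3*6 = 15 - 5*g + 18 = 33 - 5*g)
E(2, s(-5, 4))*(X(17) + h(16)) = (-19 - 1*4)*((33 - 5*17) + 0) = (-19 - 4)*((33 - 85) + 0) = -23*(-52 + 0) = -23*(-52) = 1196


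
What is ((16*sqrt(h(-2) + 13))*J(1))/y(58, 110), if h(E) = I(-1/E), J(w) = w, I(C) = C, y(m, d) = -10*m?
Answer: -6*sqrt(6)/145 ≈ -0.10136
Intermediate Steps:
h(E) = -1/E
((16*sqrt(h(-2) + 13))*J(1))/y(58, 110) = ((16*sqrt(-1/(-2) + 13))*1)/((-10*58)) = ((16*sqrt(-1*(-1/2) + 13))*1)/(-580) = ((16*sqrt(1/2 + 13))*1)*(-1/580) = ((16*sqrt(27/2))*1)*(-1/580) = ((16*(3*sqrt(6)/2))*1)*(-1/580) = ((24*sqrt(6))*1)*(-1/580) = (24*sqrt(6))*(-1/580) = -6*sqrt(6)/145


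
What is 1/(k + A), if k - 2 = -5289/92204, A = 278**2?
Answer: 92204/7126073055 ≈ 1.2939e-5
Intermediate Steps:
A = 77284
k = 179119/92204 (k = 2 - 5289/92204 = 179119/92204 ≈ 1.9426)
1/(k + A) = 1/(179119/92204 + 77284) = 1/(7126073055/92204) = 92204/7126073055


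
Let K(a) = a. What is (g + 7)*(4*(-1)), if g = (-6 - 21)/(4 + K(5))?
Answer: -16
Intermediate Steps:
g = -3 (g = (-6 - 21)/(4 + 5) = -27/9 = -27*⅑ = -3)
(g + 7)*(4*(-1)) = (-3 + 7)*(4*(-1)) = 4*(-4) = -16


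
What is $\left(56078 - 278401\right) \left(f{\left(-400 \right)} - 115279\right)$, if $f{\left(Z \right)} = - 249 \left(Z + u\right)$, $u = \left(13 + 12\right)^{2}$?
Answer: $38084819192$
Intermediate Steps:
$u = 625$ ($u = 25^{2} = 625$)
$f{\left(Z \right)} = -155625 - 249 Z$ ($f{\left(Z \right)} = - 249 \left(Z + 625\right) = - 249 \left(625 + Z\right) = -155625 - 249 Z$)
$\left(56078 - 278401\right) \left(f{\left(-400 \right)} - 115279\right) = \left(56078 - 278401\right) \left(\left(-155625 - -99600\right) - 115279\right) = - 222323 \left(\left(-155625 + 99600\right) - 115279\right) = - 222323 \left(-56025 - 115279\right) = \left(-222323\right) \left(-171304\right) = 38084819192$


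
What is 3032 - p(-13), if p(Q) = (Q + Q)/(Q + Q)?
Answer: 3031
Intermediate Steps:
p(Q) = 1 (p(Q) = (2*Q)/((2*Q)) = (2*Q)*(1/(2*Q)) = 1)
3032 - p(-13) = 3032 - 1*1 = 3032 - 1 = 3031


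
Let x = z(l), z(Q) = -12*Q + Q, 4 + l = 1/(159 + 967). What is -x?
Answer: -49533/1126 ≈ -43.990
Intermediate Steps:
l = -4503/1126 (l = -4 + 1/(159 + 967) = -4 + 1/1126 = -4503/1126 ≈ -3.9991)
z(Q) = -11*Q
x = 49533/1126 (x = -11*(-4503/1126) = 49533/1126 ≈ 43.990)
-x = -1*49533/1126 = -49533/1126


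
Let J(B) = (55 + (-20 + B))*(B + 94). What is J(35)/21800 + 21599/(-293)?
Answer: -46821241/638740 ≈ -73.302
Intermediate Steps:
J(B) = (35 + B)*(94 + B)
J(35)/21800 + 21599/(-293) = (3290 + 35² + 129*35)/21800 + 21599/(-293) = (3290 + 1225 + 4515)*(1/21800) + 21599*(-1/293) = 9030*(1/21800) - 21599/293 = 903/2180 - 21599/293 = -46821241/638740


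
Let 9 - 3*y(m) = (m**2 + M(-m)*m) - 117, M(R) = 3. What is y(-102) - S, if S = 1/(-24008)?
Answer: -79802591/24008 ≈ -3324.0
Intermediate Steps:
y(m) = 42 - m - m**2/3 (y(m) = 3 - ((m**2 + 3*m) - 117)/3 = 3 - (-117 + m**2 + 3*m)/3 = 3 + (39 - m - m**2/3) = 42 - m - m**2/3)
S = -1/24008 ≈ -4.1653e-5
y(-102) - S = (42 - 1*(-102) - 1/3*(-102)**2) - 1*(-1/24008) = (42 + 102 - 1/3*10404) + 1/24008 = (42 + 102 - 3468) + 1/24008 = -3324 + 1/24008 = -79802591/24008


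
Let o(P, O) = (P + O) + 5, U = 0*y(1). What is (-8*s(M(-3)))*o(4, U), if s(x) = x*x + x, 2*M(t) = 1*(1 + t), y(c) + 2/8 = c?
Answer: 0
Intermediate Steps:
y(c) = -¼ + c
U = 0 (U = 0*(-¼ + 1) = 0*(¾) = 0)
o(P, O) = 5 + O + P (o(P, O) = (O + P) + 5 = 5 + O + P)
M(t) = ½ + t/2 (M(t) = (1*(1 + t))/2 = (1 + t)/2 = ½ + t/2)
s(x) = x + x² (s(x) = x² + x = x + x²)
(-8*s(M(-3)))*o(4, U) = (-8*(½ + (½)*(-3))*(1 + (½ + (½)*(-3))))*(5 + 0 + 4) = -8*(½ - 3/2)*(1 + (½ - 3/2))*9 = -(-8)*(1 - 1)*9 = -(-8)*0*9 = -8*0*9 = 0*9 = 0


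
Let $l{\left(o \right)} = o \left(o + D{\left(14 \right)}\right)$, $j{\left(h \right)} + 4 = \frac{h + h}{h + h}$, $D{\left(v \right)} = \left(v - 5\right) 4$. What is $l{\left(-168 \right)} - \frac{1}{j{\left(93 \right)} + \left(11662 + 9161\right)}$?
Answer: $\frac{461704319}{20820} \approx 22176.0$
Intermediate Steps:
$D{\left(v \right)} = -20 + 4 v$ ($D{\left(v \right)} = \left(-5 + v\right) 4 = -20 + 4 v$)
$j{\left(h \right)} = -3$ ($j{\left(h \right)} = -4 + \frac{h + h}{h + h} = -4 + \frac{2 h}{2 h} = -4 + 2 h \frac{1}{2 h} = -4 + 1 = -3$)
$l{\left(o \right)} = o \left(36 + o\right)$ ($l{\left(o \right)} = o \left(o + \left(-20 + 4 \cdot 14\right)\right) = o \left(o + \left(-20 + 56\right)\right) = o \left(o + 36\right) = o \left(36 + o\right)$)
$l{\left(-168 \right)} - \frac{1}{j{\left(93 \right)} + \left(11662 + 9161\right)} = - 168 \left(36 - 168\right) - \frac{1}{-3 + \left(11662 + 9161\right)} = \left(-168\right) \left(-132\right) - \frac{1}{-3 + 20823} = 22176 - \frac{1}{20820} = \frac{461704319}{20820}$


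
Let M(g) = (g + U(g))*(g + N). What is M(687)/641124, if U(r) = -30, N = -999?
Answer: -5694/17809 ≈ -0.31973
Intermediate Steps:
M(g) = (-999 + g)*(-30 + g) (M(g) = (g - 30)*(g - 999) = (-30 + g)*(-999 + g) = (-999 + g)*(-30 + g))
M(687)/641124 = (29970 + 687**2 - 1029*687)/641124 = (29970 + 471969 - 706923)*(1/641124) = -204984*1/641124 = -5694/17809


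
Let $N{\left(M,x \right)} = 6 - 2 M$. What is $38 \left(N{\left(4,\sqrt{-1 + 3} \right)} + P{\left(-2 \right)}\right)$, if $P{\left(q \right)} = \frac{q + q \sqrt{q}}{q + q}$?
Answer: $-57 + 19 i \sqrt{2} \approx -57.0 + 26.87 i$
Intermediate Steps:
$P{\left(q \right)} = \frac{q + q^{\frac{3}{2}}}{2 q}$
$38 \left(N{\left(4,\sqrt{-1 + 3} \right)} + P{\left(-2 \right)}\right) = 38 \left(\left(6 - 8\right) + \left(\frac{1}{2} + \frac{\sqrt{-2}}{2}\right)\right) = 38 \left(\left(6 - 8\right) + \left(\frac{1}{2} + \frac{i \sqrt{2}}{2}\right)\right) = 38 \left(-2 + \left(\frac{1}{2} + \frac{i \sqrt{2}}{2}\right)\right) = 38 \left(- \frac{3}{2} + \frac{i \sqrt{2}}{2}\right) = -57 + 19 i \sqrt{2}$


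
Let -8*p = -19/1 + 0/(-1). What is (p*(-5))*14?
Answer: -665/4 ≈ -166.25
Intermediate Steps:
p = 19/8 (p = -(-19/1 + 0/(-1))/8 = -(-19*1 + 0*(-1))/8 = -(-19 + 0)/8 = -1/8*(-19) = 19/8 ≈ 2.3750)
(p*(-5))*14 = ((19/8)*(-5))*14 = -95/8*14 = -665/4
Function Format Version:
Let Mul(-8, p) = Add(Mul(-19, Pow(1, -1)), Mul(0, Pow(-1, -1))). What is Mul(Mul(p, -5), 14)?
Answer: Rational(-665, 4) ≈ -166.25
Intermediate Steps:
p = Rational(19, 8) (p = Mul(Rational(-1, 8), Add(Mul(-19, Pow(1, -1)), Mul(0, Pow(-1, -1)))) = Mul(Rational(-1, 8), Add(Mul(-19, 1), Mul(0, -1))) = Mul(Rational(-1, 8), Add(-19, 0)) = Mul(Rational(-1, 8), -19) = Rational(19, 8) ≈ 2.3750)
Mul(Mul(p, -5), 14) = Mul(Mul(Rational(19, 8), -5), 14) = Mul(Rational(-95, 8), 14) = Rational(-665, 4)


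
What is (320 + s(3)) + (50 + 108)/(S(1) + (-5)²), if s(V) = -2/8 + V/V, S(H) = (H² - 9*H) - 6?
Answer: 14745/44 ≈ 335.11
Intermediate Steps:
S(H) = -6 + H² - 9*H
s(V) = ¾ (s(V) = -2*⅛ + 1 = -¼ + 1 = ¾)
(320 + s(3)) + (50 + 108)/(S(1) + (-5)²) = (320 + ¾) + (50 + 108)/((-6 + 1² - 9*1) + (-5)²) = 1283/4 + 158/((-6 + 1 - 9) + 25) = 1283/4 + 158/(-14 + 25) = 1283/4 + 158/11 = 14745/44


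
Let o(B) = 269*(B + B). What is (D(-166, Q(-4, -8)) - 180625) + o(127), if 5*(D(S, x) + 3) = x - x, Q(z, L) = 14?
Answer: -112302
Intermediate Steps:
o(B) = 538*B (o(B) = 269*(2*B) = 538*B)
D(S, x) = -3 (D(S, x) = -3 + (x - x)/5 = -3 + (⅕)*0 = -3 + 0 = -3)
(D(-166, Q(-4, -8)) - 180625) + o(127) = (-3 - 180625) + 538*127 = -180628 + 68326 = -112302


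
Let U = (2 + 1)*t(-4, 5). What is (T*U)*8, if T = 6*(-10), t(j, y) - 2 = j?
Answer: 2880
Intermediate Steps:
t(j, y) = 2 + j
T = -60
U = -6 (U = (2 + 1)*(2 - 4) = 3*(-2) = -6)
(T*U)*8 = -60*(-6)*8 = 360*8 = 2880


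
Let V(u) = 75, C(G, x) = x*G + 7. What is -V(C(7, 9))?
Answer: -75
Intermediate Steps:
C(G, x) = 7 + G*x (C(G, x) = G*x + 7 = 7 + G*x)
-V(C(7, 9)) = -1*75 = -75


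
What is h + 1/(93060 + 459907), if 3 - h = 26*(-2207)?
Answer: 31732011296/552967 ≈ 57385.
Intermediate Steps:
h = 57385 (h = 3 - 26*(-2207) = 3 - 1*(-57382) = 3 + 57382 = 57385)
h + 1/(93060 + 459907) = 57385 + 1/(93060 + 459907) = 57385 + 1/552967 = 31732011296/552967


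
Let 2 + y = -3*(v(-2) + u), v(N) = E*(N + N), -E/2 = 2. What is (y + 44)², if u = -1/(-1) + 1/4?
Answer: 1521/16 ≈ 95.063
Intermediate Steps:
u = 5/4 (u = -1*(-1) + 1*(¼) = 1 + ¼ = 5/4 ≈ 1.2500)
E = -4 (E = -2*2 = -4)
v(N) = -8*N (v(N) = -4*(N + N) = -8*N)
y = -215/4 (y = -2 - 3*(-8*(-2) + 5/4) = -2 - 3*(16 + 5/4) = -2 - 3*69/4 = -2 - 207/4 = -215/4 ≈ -53.750)
(y + 44)² = (-215/4 + 44)² = (-39/4)² = 1521/16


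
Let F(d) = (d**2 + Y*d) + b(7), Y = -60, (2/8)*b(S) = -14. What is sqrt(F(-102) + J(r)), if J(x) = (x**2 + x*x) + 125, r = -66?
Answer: sqrt(25305) ≈ 159.08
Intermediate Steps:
b(S) = -56 (b(S) = 4*(-14) = -56)
F(d) = -56 + d**2 - 60*d (F(d) = (d**2 - 60*d) - 56 = -56 + d**2 - 60*d)
J(x) = 125 + 2*x**2 (J(x) = (x**2 + x**2) + 125 = 2*x**2 + 125 = 125 + 2*x**2)
sqrt(F(-102) + J(r)) = sqrt((-56 + (-102)**2 - 60*(-102)) + (125 + 2*(-66)**2)) = sqrt((-56 + 10404 + 6120) + (125 + 2*4356)) = sqrt(16468 + (125 + 8712)) = sqrt(16468 + 8837) = sqrt(25305)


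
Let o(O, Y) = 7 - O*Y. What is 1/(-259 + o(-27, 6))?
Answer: -1/90 ≈ -0.011111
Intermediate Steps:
o(O, Y) = 7 - O*Y
1/(-259 + o(-27, 6)) = 1/(-259 + (7 - 1*(-27)*6)) = 1/(-259 + (7 + 162)) = 1/(-259 + 169) = 1/(-90) = -1/90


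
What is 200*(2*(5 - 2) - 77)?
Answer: -14200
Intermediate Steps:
200*(2*(5 - 2) - 77) = 200*(2*3 - 77) = 200*(6 - 77) = 200*(-71) = -14200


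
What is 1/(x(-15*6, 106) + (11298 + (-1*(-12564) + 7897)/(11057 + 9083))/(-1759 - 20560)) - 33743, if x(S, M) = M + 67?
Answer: -237847445750327/7048794909 ≈ -33743.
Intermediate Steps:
x(S, M) = 67 + M
1/(x(-15*6, 106) + (11298 + (-1*(-12564) + 7897)/(11057 + 9083))/(-1759 - 20560)) - 33743 = 1/((67 + 106) + (11298 + (-1*(-12564) + 7897)/(11057 + 9083))/(-1759 - 20560)) - 33743 = 1/(173 + (11298 + (12564 + 7897)/20140)/(-22319)) - 33743 = 1/(173 + (11298 + 20461*(1/20140))*(-1/22319)) - 33743 = 1/(173 + (11298 + 20461/20140)*(-1/22319)) - 33743 = 1/(173 + (227562181/20140)*(-1/22319)) - 33743 = 1/(173 - 20687471/40864060) - 33743 = 1/(7048794909/40864060) - 33743 = 40864060/7048794909 - 33743 = -237847445750327/7048794909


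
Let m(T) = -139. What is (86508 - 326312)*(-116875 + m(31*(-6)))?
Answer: 28060425256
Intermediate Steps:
(86508 - 326312)*(-116875 + m(31*(-6))) = (86508 - 326312)*(-116875 - 139) = -239804*(-117014) = 28060425256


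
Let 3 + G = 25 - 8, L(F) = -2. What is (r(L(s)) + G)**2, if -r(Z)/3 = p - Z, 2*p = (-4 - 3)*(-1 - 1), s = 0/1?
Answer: 169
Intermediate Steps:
s = 0 (s = 0*1 = 0)
G = 14 (G = -3 + (25 - 8) = -3 + 17 = 14)
p = 7 (p = ((-4 - 3)*(-1 - 1))/2 = (-7*(-2))/2 = (1/2)*14 = 7)
r(Z) = -21 + 3*Z (r(Z) = -3*(7 - Z) = -21 + 3*Z)
(r(L(s)) + G)**2 = ((-21 + 3*(-2)) + 14)**2 = ((-21 - 6) + 14)**2 = (-27 + 14)**2 = (-13)**2 = 169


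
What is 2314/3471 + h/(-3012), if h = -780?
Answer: 697/753 ≈ 0.92563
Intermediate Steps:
2314/3471 + h/(-3012) = 2314/3471 - 780/(-3012) = 2314*(1/3471) - 780*(-1/3012) = ⅔ + 65/251 = 697/753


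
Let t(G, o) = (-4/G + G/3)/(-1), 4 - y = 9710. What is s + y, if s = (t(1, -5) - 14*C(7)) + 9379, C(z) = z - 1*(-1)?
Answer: -1306/3 ≈ -435.33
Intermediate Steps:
y = -9706 (y = 4 - 1*9710 = 4 - 9710 = -9706)
C(z) = 1 + z (C(z) = z + 1 = 1 + z)
t(G, o) = 4/G - G/3 (t(G, o) = (-4/G + G*(⅓))*(-1) = (-4/G + G/3)*(-1) = 4/G - G/3)
s = 27812/3 (s = ((4/1 - ⅓*1) - 14*(1 + 7)) + 9379 = ((4*1 - ⅓) - 14*8) + 9379 = ((4 - ⅓) - 112) + 9379 = (11/3 - 112) + 9379 = -325/3 + 9379 = 27812/3 ≈ 9270.7)
s + y = 27812/3 - 9706 = -1306/3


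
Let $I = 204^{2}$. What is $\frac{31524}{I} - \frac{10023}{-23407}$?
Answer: $\frac{96249953}{81175476} \approx 1.1857$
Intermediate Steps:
$I = 41616$
$\frac{31524}{I} - \frac{10023}{-23407} = \frac{31524}{41616} - \frac{10023}{-23407} = 31524 \cdot \frac{1}{41616} - - \frac{10023}{23407} = \frac{2627}{3468} + \frac{10023}{23407} = \frac{96249953}{81175476}$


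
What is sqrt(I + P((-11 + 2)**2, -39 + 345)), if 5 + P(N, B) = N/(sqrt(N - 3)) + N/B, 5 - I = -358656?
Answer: sqrt(70068522498 + 202878*sqrt(78))/442 ≈ 598.89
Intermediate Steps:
I = 358661 (I = 5 - 1*(-358656) = 5 + 358656 = 358661)
P(N, B) = -5 + N/B + N/sqrt(-3 + N) (P(N, B) = -5 + (N/(sqrt(N - 3)) + N/B) = -5 + (N/(sqrt(-3 + N)) + N/B) = -5 + (N/sqrt(-3 + N) + N/B) = -5 + (N/B + N/sqrt(-3 + N)) = -5 + N/B + N/sqrt(-3 + N))
sqrt(I + P((-11 + 2)**2, -39 + 345)) = sqrt(358661 + (-5 + (-11 + 2)**2/(-39 + 345) + (-11 + 2)**2/sqrt(-3 + (-11 + 2)**2))) = sqrt(358661 + (-5 + (-9)**2/306 + (-9)**2/sqrt(-3 + (-9)**2))) = sqrt(358661 + (-5 + 81*(1/306) + 81/sqrt(-3 + 81))) = sqrt(358661 + (-5 + 9/34 + 81/sqrt(78))) = sqrt(358661 + (-5 + 9/34 + 81*(sqrt(78)/78))) = sqrt(358661 + (-5 + 9/34 + 27*sqrt(78)/26)) = sqrt(358661 + (-161/34 + 27*sqrt(78)/26)) = sqrt(12194313/34 + 27*sqrt(78)/26)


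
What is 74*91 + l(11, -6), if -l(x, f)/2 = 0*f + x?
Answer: 6712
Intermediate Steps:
l(x, f) = -2*x (l(x, f) = -2*(0*f + x) = -2*(0 + x) = -2*x)
74*91 + l(11, -6) = 74*91 - 2*11 = 6734 - 22 = 6712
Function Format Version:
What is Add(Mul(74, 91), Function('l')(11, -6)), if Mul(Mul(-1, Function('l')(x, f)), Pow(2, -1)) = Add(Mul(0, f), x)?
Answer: 6712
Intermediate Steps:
Function('l')(x, f) = Mul(-2, x) (Function('l')(x, f) = Mul(-2, Add(Mul(0, f), x)) = Mul(-2, Add(0, x)) = Mul(-2, x))
Add(Mul(74, 91), Function('l')(11, -6)) = Add(Mul(74, 91), Mul(-2, 11)) = Add(6734, -22) = 6712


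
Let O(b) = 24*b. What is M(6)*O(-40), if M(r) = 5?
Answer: -4800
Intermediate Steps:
M(6)*O(-40) = 5*(24*(-40)) = 5*(-960) = -4800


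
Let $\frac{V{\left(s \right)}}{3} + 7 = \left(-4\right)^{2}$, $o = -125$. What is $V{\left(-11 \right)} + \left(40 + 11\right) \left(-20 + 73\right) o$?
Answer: $-337848$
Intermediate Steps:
$V{\left(s \right)} = 27$ ($V{\left(s \right)} = -21 + 3 \left(-4\right)^{2} = -21 + 3 \cdot 16 = -21 + 48 = 27$)
$V{\left(-11 \right)} + \left(40 + 11\right) \left(-20 + 73\right) o = 27 + \left(40 + 11\right) \left(-20 + 73\right) \left(-125\right) = 27 + 51 \cdot 53 \left(-125\right) = 27 + 2703 \left(-125\right) = 27 - 337875 = -337848$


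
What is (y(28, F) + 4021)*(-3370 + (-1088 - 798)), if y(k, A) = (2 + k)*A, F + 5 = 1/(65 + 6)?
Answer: -1444721976/71 ≈ -2.0348e+7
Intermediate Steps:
F = -354/71 (F = -5 + 1/(65 + 6) = -5 + 1/71 = -354/71 ≈ -4.9859)
y(k, A) = A*(2 + k)
(y(28, F) + 4021)*(-3370 + (-1088 - 798)) = (-354*(2 + 28)/71 + 4021)*(-3370 + (-1088 - 798)) = (-354/71*30 + 4021)*(-3370 - 1886) = (-10620/71 + 4021)*(-5256) = (274871/71)*(-5256) = -1444721976/71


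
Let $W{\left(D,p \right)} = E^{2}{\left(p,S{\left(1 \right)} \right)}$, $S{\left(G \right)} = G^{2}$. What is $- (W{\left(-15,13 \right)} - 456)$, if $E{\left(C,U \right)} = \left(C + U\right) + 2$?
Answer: $200$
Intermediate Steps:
$E{\left(C,U \right)} = 2 + C + U$
$W{\left(D,p \right)} = \left(3 + p\right)^{2}$ ($W{\left(D,p \right)} = \left(2 + p + 1^{2}\right)^{2} = \left(2 + p + 1\right)^{2} = \left(3 + p\right)^{2}$)
$- (W{\left(-15,13 \right)} - 456) = - (\left(3 + 13\right)^{2} - 456) = - (16^{2} - 456) = - (256 - 456) = \left(-1\right) \left(-200\right) = 200$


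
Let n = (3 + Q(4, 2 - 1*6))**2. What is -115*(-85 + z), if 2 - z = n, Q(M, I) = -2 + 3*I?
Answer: 23460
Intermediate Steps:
n = 121 (n = (3 + (-2 + 3*(2 - 1*6)))**2 = (3 + (-2 + 3*(2 - 6)))**2 = (3 + (-2 + 3*(-4)))**2 = (3 + (-2 - 12))**2 = (3 - 14)**2 = (-11)**2 = 121)
z = -119 (z = 2 - 1*121 = 2 - 121 = -119)
-115*(-85 + z) = -115*(-85 - 119) = -115*(-204) = 23460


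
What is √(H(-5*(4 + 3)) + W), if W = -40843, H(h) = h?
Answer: 3*I*√4542 ≈ 202.18*I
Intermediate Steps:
√(H(-5*(4 + 3)) + W) = √(-5*(4 + 3) - 40843) = √(-5*7 - 40843) = √(-35 - 40843) = √(-40878) = 3*I*√4542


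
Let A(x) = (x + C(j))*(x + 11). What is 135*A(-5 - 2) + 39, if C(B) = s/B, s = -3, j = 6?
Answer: -4011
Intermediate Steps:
C(B) = -3/B
A(x) = (11 + x)*(-½ + x) (A(x) = (x - 3/6)*(x + 11) = (x - 3*⅙)*(11 + x) = (x - ½)*(11 + x) = (-½ + x)*(11 + x) = (11 + x)*(-½ + x))
135*A(-5 - 2) + 39 = 135*(-11/2 + (-5 - 2)² + 21*(-5 - 2)/2) + 39 = 135*(-11/2 + (-7)² + (21/2)*(-7)) + 39 = 135*(-11/2 + 49 - 147/2) + 39 = 135*(-30) + 39 = -4050 + 39 = -4011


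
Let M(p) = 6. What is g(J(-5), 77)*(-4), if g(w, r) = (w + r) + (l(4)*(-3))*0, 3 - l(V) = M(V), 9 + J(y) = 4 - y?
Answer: -308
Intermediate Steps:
J(y) = -5 - y (J(y) = -9 + (4 - y) = -5 - y)
l(V) = -3 (l(V) = 3 - 1*6 = 3 - 6 = -3)
g(w, r) = r + w (g(w, r) = (w + r) - 3*(-3)*0 = (r + w) + 9*0 = (r + w) + 0 = r + w)
g(J(-5), 77)*(-4) = (77 + (-5 - 1*(-5)))*(-4) = (77 + (-5 + 5))*(-4) = (77 + 0)*(-4) = 77*(-4) = -308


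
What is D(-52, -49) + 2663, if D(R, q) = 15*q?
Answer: 1928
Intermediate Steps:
D(-52, -49) + 2663 = 15*(-49) + 2663 = -735 + 2663 = 1928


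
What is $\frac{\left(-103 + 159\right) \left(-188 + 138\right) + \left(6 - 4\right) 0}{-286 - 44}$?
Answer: $\frac{280}{33} \approx 8.4848$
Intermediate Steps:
$\frac{\left(-103 + 159\right) \left(-188 + 138\right) + \left(6 - 4\right) 0}{-286 - 44} = \frac{56 \left(-50\right) + 2 \cdot 0}{-330} = \left(-2800 + 0\right) \left(- \frac{1}{330}\right) = \left(-2800\right) \left(- \frac{1}{330}\right) = \frac{280}{33}$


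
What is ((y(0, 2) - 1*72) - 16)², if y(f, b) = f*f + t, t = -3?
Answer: 8281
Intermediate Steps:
y(f, b) = -3 + f² (y(f, b) = f*f - 3 = f² - 3 = -3 + f²)
((y(0, 2) - 1*72) - 16)² = (((-3 + 0²) - 1*72) - 16)² = (((-3 + 0) - 72) - 16)² = ((-3 - 72) - 16)² = (-75 - 16)² = (-91)² = 8281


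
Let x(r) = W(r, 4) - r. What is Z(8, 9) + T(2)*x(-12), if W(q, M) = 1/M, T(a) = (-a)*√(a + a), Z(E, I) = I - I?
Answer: -49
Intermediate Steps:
Z(E, I) = 0
T(a) = -√2*a^(3/2) (T(a) = (-a)*√(2*a) = (-a)*(√2*√a) = -√2*a^(3/2))
x(r) = ¼ - r (x(r) = 1/4 - r = ¼ - r)
Z(8, 9) + T(2)*x(-12) = 0 + (-√2*2^(3/2))*(¼ - 1*(-12)) = 0 + (-√2*2*√2)*(¼ + 12) = 0 - 4*49/4 = 0 - 49 = -49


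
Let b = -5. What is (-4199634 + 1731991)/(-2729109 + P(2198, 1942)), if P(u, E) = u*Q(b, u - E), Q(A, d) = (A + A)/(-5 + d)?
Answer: 619378393/685028339 ≈ 0.90416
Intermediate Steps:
Q(A, d) = 2*A/(-5 + d) (Q(A, d) = (2*A)/(-5 + d) = 2*A/(-5 + d))
P(u, E) = -10*u/(-5 + u - E) (P(u, E) = u*(2*(-5)/(-5 + (u - E))) = u*(2*(-5)/(-5 + u - E)) = u*(-10/(-5 + u - E)) = -10*u/(-5 + u - E))
(-4199634 + 1731991)/(-2729109 + P(2198, 1942)) = (-4199634 + 1731991)/(-2729109 + 10*2198/(5 + 1942 - 1*2198)) = -2467643/(-2729109 + 10*2198/(5 + 1942 - 2198)) = -2467643/(-2729109 + 10*2198/(-251)) = -2467643/(-2729109 + 10*2198*(-1/251)) = -2467643/(-2729109 - 21980/251) = -2467643/(-685028339/251) = -2467643*(-251/685028339) = 619378393/685028339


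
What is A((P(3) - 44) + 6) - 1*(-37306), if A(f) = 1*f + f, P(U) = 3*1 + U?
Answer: 37242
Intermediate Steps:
P(U) = 3 + U
A(f) = 2*f (A(f) = f + f = 2*f)
A((P(3) - 44) + 6) - 1*(-37306) = 2*(((3 + 3) - 44) + 6) - 1*(-37306) = 2*((6 - 44) + 6) + 37306 = 2*(-38 + 6) + 37306 = 2*(-32) + 37306 = -64 + 37306 = 37242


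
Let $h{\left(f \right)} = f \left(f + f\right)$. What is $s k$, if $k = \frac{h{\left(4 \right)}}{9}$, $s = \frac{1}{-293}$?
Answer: $- \frac{32}{2637} \approx -0.012135$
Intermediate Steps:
$s = - \frac{1}{293} \approx -0.003413$
$h{\left(f \right)} = 2 f^{2}$ ($h{\left(f \right)} = f 2 f = 2 f^{2}$)
$k = \frac{32}{9}$ ($k = \frac{2 \cdot 4^{2}}{9} = 2 \cdot 16 \cdot \frac{1}{9} = 32 \cdot \frac{1}{9} = \frac{32}{9} \approx 3.5556$)
$s k = \left(- \frac{1}{293}\right) \frac{32}{9} = - \frac{32}{2637}$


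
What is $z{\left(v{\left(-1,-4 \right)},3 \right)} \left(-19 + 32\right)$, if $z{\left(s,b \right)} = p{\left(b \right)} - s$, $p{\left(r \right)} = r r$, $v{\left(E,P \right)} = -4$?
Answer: $169$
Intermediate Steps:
$p{\left(r \right)} = r^{2}$
$z{\left(s,b \right)} = b^{2} - s$
$z{\left(v{\left(-1,-4 \right)},3 \right)} \left(-19 + 32\right) = \left(3^{2} - -4\right) \left(-19 + 32\right) = \left(9 + 4\right) 13 = 13 \cdot 13 = 169$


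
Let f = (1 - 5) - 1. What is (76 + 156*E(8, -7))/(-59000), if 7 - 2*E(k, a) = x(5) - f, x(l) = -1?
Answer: -31/5900 ≈ -0.0052542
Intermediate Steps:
f = -5 (f = -4 - 1 = -5)
E(k, a) = 3/2 (E(k, a) = 7/2 - (-1 - 1*(-5))/2 = 7/2 - (-1 + 5)/2 = 7/2 - 1/2*4 = 7/2 - 2 = 3/2)
(76 + 156*E(8, -7))/(-59000) = (76 + 156*(3/2))/(-59000) = (76 + 234)*(-1/59000) = 310*(-1/59000) = -31/5900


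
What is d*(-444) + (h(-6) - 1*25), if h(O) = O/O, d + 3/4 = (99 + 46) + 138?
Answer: -125343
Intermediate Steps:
d = 1129/4 (d = -3/4 + ((99 + 46) + 138) = -3/4 + (145 + 138) = -3/4 + 283 = 1129/4 ≈ 282.25)
h(O) = 1
d*(-444) + (h(-6) - 1*25) = (1129/4)*(-444) + (1 - 1*25) = -125319 + (1 - 25) = -125319 - 24 = -125343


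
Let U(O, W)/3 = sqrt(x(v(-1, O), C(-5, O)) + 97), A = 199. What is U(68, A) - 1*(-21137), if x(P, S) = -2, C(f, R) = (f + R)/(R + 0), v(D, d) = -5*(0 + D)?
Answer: 21137 + 3*sqrt(95) ≈ 21166.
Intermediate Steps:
v(D, d) = -5*D
C(f, R) = (R + f)/R
U(O, W) = 3*sqrt(95) (U(O, W) = 3*sqrt(-2 + 97) = 3*sqrt(95))
U(68, A) - 1*(-21137) = 3*sqrt(95) - 1*(-21137) = 3*sqrt(95) + 21137 = 21137 + 3*sqrt(95)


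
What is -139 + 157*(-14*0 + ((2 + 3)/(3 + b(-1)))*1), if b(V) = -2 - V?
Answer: 507/2 ≈ 253.50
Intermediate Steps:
-139 + 157*(-14*0 + ((2 + 3)/(3 + b(-1)))*1) = -139 + 157*(-14*0 + ((2 + 3)/(3 + (-2 - 1*(-1))))*1) = -139 + 157*(0 + (5/(3 + (-2 + 1)))*1) = -139 + 157*(0 + (5/(3 - 1))*1) = -139 + 157*(0 + (5/2)*1) = -139 + 157*(0 + 5/2) = -139 + 157*(5/2) = -139 + 785/2 = 507/2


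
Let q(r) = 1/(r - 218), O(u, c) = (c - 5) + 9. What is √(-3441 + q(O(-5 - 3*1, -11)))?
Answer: I*√774226/15 ≈ 58.66*I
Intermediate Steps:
O(u, c) = 4 + c (O(u, c) = (-5 + c) + 9 = 4 + c)
q(r) = 1/(-218 + r)
√(-3441 + q(O(-5 - 3*1, -11))) = √(-3441 + 1/(-218 + (4 - 11))) = √(-3441 + 1/(-218 - 7)) = √(-3441 + 1/(-225)) = √(-3441 - 1/225) = √(-774226/225) = I*√774226/15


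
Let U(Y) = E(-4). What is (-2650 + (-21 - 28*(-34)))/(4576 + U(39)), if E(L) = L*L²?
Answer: -573/1504 ≈ -0.38098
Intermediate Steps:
E(L) = L³
U(Y) = -64 (U(Y) = (-4)³ = -64)
(-2650 + (-21 - 28*(-34)))/(4576 + U(39)) = (-2650 + (-21 - 28*(-34)))/(4576 - 64) = (-2650 + (-21 + 952))/4512 = (-2650 + 931)*(1/4512) = -1719*1/4512 = -573/1504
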